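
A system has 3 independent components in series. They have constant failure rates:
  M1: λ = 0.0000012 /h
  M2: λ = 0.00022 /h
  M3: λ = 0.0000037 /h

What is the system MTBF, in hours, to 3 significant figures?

Series of exponential components: λ_sys = Σ λ_i
λ_sys = 0.0000012 + 0.00022 + 0.0000037 = 2.2490e-04 /h
MTBF = 1 / λ_sys = 4450 h

4450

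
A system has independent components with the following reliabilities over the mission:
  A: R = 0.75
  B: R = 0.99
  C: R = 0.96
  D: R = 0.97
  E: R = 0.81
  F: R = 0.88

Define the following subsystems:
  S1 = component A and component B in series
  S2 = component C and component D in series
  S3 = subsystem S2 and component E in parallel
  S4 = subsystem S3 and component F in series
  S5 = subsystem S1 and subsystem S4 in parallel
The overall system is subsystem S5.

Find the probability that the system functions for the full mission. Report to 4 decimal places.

0.9661

Series (A and B): 0.750000 × 0.990000 = 0.742500
Series (C and D): 0.960000 × 0.970000 = 0.931200
Parallel ([0.931200] and E): 1 − (1 − 0.931200)(1 − 0.810000) = 0.986928
Series ([0.986928] and F): 0.986928 × 0.880000 = 0.868497
Parallel ([0.742500] and [0.868497]): 1 − (1 − 0.742500)(1 − 0.868497) = 0.9661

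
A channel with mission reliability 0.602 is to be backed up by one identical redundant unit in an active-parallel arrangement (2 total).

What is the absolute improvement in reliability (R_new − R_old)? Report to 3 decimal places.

0.240

R_before = 0.602
R_after = 1 − (1 − 0.602)^2 = 0.842
ΔR = 0.842 − 0.602 = 0.240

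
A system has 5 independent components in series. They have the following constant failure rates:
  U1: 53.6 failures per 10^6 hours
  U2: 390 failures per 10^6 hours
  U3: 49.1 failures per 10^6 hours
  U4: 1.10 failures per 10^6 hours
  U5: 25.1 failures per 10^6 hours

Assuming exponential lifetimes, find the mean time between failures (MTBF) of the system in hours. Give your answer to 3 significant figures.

Series of exponential components: λ_sys = Σ λ_i
λ_sys = 0.0000536 + 0.000390 + 0.0000491 + 0.00000110 + 0.0000251 = 5.1890e-04 /h
MTBF = 1 / λ_sys = 1930 h

1930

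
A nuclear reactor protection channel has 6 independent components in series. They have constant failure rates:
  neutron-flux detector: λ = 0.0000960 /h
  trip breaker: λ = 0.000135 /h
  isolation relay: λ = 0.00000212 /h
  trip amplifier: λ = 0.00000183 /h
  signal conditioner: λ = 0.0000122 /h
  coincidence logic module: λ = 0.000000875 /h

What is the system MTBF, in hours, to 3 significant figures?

4030

Series of exponential components: λ_sys = Σ λ_i
λ_sys = 0.0000960 + 0.000135 + 0.00000212 + 0.00000183 + 0.0000122 + 0.000000875 = 2.4803e-04 /h
MTBF = 1 / λ_sys = 4030 h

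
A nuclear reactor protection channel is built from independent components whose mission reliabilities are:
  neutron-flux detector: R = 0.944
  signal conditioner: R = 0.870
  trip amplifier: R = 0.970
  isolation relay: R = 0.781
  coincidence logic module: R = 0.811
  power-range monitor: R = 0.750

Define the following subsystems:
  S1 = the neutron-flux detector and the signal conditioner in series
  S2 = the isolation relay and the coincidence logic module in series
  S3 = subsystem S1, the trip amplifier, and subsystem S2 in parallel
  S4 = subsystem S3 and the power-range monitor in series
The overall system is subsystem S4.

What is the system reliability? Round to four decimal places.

Series (neutron-flux detector and signal conditioner): 0.944000 × 0.870000 = 0.821280
Series (isolation relay and coincidence logic module): 0.781000 × 0.811000 = 0.633391
Parallel ([0.821280], trip amplifier, and [0.633391]): 1 − (1 − 0.821280)(1 − 0.970000)(1 − 0.633391) = 0.998034
Series ([0.998034] and power-range monitor): 0.998034 × 0.750000 = 0.7485

0.7485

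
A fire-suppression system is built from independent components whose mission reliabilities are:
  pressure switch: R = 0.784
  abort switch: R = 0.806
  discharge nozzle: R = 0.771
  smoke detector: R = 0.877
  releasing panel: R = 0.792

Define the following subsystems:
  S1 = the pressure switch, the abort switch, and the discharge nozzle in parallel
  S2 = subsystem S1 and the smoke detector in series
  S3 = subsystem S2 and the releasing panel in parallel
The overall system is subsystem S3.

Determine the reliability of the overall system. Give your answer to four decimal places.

Parallel (pressure switch, abort switch, and discharge nozzle): 1 − (1 − 0.784000)(1 − 0.806000)(1 − 0.771000) = 0.990404
Series ([0.990404] and smoke detector): 0.990404 × 0.877000 = 0.868584
Parallel ([0.868584] and releasing panel): 1 − (1 − 0.868584)(1 − 0.792000) = 0.9727

0.9727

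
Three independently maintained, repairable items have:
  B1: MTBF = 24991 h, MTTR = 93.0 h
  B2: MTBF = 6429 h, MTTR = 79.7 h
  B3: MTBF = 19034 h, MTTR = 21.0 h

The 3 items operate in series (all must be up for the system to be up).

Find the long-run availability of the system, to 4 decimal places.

A(B1) = MTBF/(MTBF+MTTR) = 24991/(24991+93.0) = 0.996292
A(B2) = MTBF/(MTBF+MTTR) = 6429/(6429+79.7) = 0.987755
A(B3) = MTBF/(MTBF+MTTR) = 19034/(19034+21.0) = 0.998898
Series availability: 0.996292 × 0.987755 × 0.998898 = 0.9830

0.9830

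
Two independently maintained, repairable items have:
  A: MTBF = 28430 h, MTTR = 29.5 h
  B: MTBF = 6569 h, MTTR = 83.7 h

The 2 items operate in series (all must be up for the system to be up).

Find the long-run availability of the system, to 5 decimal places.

A(A) = MTBF/(MTBF+MTTR) = 28430/(28430+29.5) = 0.998963
A(B) = MTBF/(MTBF+MTTR) = 6569/(6569+83.7) = 0.987419
Series availability: 0.998963 × 0.987419 = 0.98640

0.98640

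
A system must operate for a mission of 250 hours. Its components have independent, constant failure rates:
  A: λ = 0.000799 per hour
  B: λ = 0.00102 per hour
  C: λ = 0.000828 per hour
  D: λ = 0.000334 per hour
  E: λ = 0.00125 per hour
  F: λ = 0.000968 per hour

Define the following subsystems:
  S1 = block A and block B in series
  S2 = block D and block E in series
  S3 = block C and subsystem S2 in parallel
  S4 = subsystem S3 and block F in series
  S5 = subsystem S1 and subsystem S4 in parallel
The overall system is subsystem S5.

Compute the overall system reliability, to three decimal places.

0.904

R(A) = exp(−0.000799 × 250) = 0.81894
R(B) = exp(−0.00102 × 250) = 0.77492
R(C) = exp(−0.000828 × 250) = 0.81302
R(D) = exp(−0.000334 × 250) = 0.91989
R(E) = exp(−0.00125 × 250) = 0.73162
R(F) = exp(−0.000968 × 250) = 0.78506
Series (A and B): 0.81894 × 0.77492 = 0.63461
Series (D and E): 0.91989 × 0.73162 = 0.67301
Parallel (C and [0.67301]): 1 − (1 − 0.81302)(1 − 0.67301) = 0.93886
Series ([0.93886] and F): 0.93886 × 0.78506 = 0.73706
Parallel ([0.63461] and [0.73706]): 1 − (1 − 0.63461)(1 − 0.73706) = 0.904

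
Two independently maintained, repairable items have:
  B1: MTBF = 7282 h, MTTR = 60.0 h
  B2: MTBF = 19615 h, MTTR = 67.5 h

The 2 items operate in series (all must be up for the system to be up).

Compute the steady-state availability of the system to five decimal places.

A(B1) = MTBF/(MTBF+MTTR) = 7282/(7282+60.0) = 0.991828
A(B2) = MTBF/(MTBF+MTTR) = 19615/(19615+67.5) = 0.996571
Series availability: 0.991828 × 0.996571 = 0.98843

0.98843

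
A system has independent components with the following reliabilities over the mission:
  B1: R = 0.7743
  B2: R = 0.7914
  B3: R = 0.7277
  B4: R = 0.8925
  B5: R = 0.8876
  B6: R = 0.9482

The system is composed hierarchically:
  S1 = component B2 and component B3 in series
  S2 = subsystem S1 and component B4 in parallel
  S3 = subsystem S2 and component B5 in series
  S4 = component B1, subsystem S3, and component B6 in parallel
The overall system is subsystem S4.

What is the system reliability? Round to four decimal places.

0.9982

Series (B2 and B3): 0.791400 × 0.727700 = 0.575902
Parallel ([0.575902] and B4): 1 − (1 − 0.575902)(1 − 0.892500) = 0.954409
Series ([0.954409] and B5): 0.954409 × 0.887600 = 0.847133
Parallel (B1, [0.847133], and B6): 1 − (1 − 0.774300)(1 − 0.847133)(1 − 0.948200) = 0.9982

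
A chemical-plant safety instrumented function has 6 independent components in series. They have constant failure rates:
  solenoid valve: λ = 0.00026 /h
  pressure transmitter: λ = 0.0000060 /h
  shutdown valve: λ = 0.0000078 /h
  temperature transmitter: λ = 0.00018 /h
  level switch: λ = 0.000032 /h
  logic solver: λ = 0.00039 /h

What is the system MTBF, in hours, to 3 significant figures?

Series of exponential components: λ_sys = Σ λ_i
λ_sys = 0.00026 + 0.0000060 + 0.0000078 + 0.00018 + 0.000032 + 0.00039 = 8.7580e-04 /h
MTBF = 1 / λ_sys = 1140 h

1140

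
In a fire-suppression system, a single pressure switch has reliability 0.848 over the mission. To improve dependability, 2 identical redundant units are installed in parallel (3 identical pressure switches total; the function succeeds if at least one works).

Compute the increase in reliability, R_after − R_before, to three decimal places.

R_before = 0.848
R_after = 1 − (1 − 0.848)^3 = 0.996
ΔR = 0.996 − 0.848 = 0.148

0.148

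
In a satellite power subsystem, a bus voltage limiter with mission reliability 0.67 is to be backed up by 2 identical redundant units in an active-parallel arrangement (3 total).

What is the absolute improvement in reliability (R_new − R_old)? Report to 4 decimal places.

0.2941

R_before = 0.67
R_after = 1 − (1 − 0.67)^3 = 0.9641
ΔR = 0.9641 − 0.67 = 0.2941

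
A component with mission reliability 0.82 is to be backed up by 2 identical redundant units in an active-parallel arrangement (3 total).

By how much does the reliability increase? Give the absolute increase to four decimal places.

R_before = 0.82
R_after = 1 − (1 − 0.82)^3 = 0.9942
ΔR = 0.9942 − 0.82 = 0.1742

0.1742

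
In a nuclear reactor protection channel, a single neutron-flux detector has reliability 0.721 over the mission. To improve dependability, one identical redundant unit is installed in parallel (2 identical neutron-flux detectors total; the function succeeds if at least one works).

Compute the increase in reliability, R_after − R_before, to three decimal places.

R_before = 0.721
R_after = 1 − (1 − 0.721)^2 = 0.922
ΔR = 0.922 − 0.721 = 0.201

0.201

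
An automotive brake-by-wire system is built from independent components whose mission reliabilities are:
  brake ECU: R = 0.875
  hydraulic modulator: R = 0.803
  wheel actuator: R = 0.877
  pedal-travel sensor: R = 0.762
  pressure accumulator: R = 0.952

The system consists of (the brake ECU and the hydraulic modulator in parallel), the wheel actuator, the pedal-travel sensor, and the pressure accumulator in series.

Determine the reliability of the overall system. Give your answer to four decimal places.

0.6205

Parallel (brake ECU and hydraulic modulator): 1 − (1 − 0.875000)(1 − 0.803000) = 0.975375
Series ([0.975375], wheel actuator, pedal-travel sensor, and pressure accumulator): 0.975375 × 0.877000 × 0.762000 × 0.952000 = 0.6205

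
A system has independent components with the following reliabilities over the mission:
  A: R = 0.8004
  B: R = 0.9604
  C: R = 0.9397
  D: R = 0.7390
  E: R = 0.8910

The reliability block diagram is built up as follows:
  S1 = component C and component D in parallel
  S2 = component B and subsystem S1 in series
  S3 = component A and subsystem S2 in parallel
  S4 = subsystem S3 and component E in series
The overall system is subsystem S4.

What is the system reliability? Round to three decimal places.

Parallel (C and D): 1 − (1 − 0.93970)(1 − 0.73900) = 0.98426
Series (B and [0.98426]): 0.96040 × 0.98426 = 0.94528
Parallel (A and [0.94528]): 1 − (1 − 0.80040)(1 − 0.94528) = 0.98908
Series ([0.98908] and E): 0.98908 × 0.89100 = 0.881

0.881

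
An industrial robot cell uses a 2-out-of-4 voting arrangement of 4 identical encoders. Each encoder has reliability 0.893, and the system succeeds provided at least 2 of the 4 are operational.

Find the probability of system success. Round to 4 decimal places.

0.9955

R = Σ_{i=2}^{4} C(4,i) p^i (1−p)^{4−i} with p = 0.893
C(4,2)·0.893^2·0.107^2 = 0.054780
C(4,3)·0.893^3·0.107^1 = 0.304788
C(4,4)·0.893^4·0.107^0 = 0.635925
Sum = 0.9955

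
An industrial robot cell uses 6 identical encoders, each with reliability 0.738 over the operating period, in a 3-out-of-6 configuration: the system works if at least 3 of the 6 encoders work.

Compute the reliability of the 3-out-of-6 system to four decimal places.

0.9557

R = Σ_{i=3}^{6} C(6,i) p^i (1−p)^{6−i} with p = 0.738
C(6,3)·0.738^3·0.262^3 = 0.144578
C(6,4)·0.738^4·0.262^2 = 0.305435
C(6,5)·0.738^5·0.262^1 = 0.344139
C(6,6)·0.738^6·0.262^0 = 0.161562
Sum = 0.9557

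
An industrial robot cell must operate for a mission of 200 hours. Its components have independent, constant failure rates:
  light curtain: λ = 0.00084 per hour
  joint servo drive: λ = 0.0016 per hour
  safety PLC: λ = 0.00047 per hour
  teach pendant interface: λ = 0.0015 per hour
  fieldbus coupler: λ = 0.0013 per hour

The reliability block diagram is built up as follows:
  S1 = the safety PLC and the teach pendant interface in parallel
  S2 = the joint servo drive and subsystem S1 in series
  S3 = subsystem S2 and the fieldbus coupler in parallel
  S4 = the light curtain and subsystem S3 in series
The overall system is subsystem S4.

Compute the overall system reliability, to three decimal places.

0.789

R(light curtain) = exp(−0.00084 × 200) = 0.84535
R(joint servo drive) = exp(−0.0016 × 200) = 0.72615
R(safety PLC) = exp(−0.00047 × 200) = 0.91028
R(teach pendant interface) = exp(−0.0015 × 200) = 0.74082
R(fieldbus coupler) = exp(−0.0013 × 200) = 0.77105
Parallel (safety PLC and teach pendant interface): 1 − (1 − 0.91028)(1 − 0.74082) = 0.97675
Series (joint servo drive and [0.97675]): 0.72615 × 0.97675 = 0.70927
Parallel ([0.70927] and fieldbus coupler): 1 − (1 − 0.70927)(1 − 0.77105) = 0.93344
Series (light curtain and [0.93344]): 0.84535 × 0.93344 = 0.789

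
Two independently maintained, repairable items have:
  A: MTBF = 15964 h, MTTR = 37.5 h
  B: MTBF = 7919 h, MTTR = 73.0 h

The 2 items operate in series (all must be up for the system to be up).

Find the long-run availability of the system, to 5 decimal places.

A(A) = MTBF/(MTBF+MTTR) = 15964/(15964+37.5) = 0.997656
A(B) = MTBF/(MTBF+MTTR) = 7919/(7919+73.0) = 0.990866
Series availability: 0.997656 × 0.990866 = 0.98854

0.98854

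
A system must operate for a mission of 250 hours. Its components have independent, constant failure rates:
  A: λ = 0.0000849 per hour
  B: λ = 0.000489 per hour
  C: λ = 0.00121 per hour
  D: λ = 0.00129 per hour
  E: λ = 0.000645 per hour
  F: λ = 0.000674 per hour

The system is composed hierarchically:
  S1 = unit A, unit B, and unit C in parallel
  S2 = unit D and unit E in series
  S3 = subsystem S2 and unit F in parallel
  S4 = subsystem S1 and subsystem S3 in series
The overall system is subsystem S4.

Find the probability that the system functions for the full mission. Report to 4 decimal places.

R(A) = exp(−0.0000849 × 250) = 0.978999
R(B) = exp(−0.000489 × 250) = 0.884927
R(C) = exp(−0.00121 × 250) = 0.738968
R(D) = exp(−0.00129 × 250) = 0.724336
R(E) = exp(−0.000645 × 250) = 0.851079
R(F) = exp(−0.000674 × 250) = 0.844931
Parallel (A, B, and C): 1 − (1 − 0.978999)(1 − 0.884927)(1 − 0.738968) = 0.999369
Series (D and E): 0.724336 × 0.851079 = 0.616467
Parallel ([0.616467] and F): 1 − (1 − 0.616467)(1 − 0.844931) = 0.940526
Series ([0.999369] and [0.940526]): 0.999369 × 0.940526 = 0.9399

0.9399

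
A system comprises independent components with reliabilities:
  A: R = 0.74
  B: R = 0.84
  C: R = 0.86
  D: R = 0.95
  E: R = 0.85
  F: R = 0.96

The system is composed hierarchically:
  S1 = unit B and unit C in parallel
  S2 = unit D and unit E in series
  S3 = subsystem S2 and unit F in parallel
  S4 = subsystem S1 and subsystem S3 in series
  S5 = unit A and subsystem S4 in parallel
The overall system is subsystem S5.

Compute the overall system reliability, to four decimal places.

0.9922

Parallel (B and C): 1 − (1 − 0.840000)(1 − 0.860000) = 0.977600
Series (D and E): 0.950000 × 0.850000 = 0.807500
Parallel ([0.807500] and F): 1 − (1 − 0.807500)(1 − 0.960000) = 0.992300
Series ([0.977600] and [0.992300]): 0.977600 × 0.992300 = 0.970072
Parallel (A and [0.970072]): 1 − (1 − 0.740000)(1 − 0.970072) = 0.9922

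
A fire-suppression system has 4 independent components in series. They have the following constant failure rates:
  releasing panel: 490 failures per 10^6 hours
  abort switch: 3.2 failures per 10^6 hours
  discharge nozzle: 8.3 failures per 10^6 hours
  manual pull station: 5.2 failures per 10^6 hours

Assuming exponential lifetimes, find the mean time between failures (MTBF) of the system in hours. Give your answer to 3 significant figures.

Series of exponential components: λ_sys = Σ λ_i
λ_sys = 0.00049 + 0.0000032 + 0.0000083 + 0.0000052 = 5.0670e-04 /h
MTBF = 1 / λ_sys = 1970 h

1970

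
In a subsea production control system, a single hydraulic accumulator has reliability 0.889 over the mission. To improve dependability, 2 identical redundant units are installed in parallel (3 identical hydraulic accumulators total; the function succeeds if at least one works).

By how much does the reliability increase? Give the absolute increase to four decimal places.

0.1096

R_before = 0.889
R_after = 1 − (1 − 0.889)^3 = 0.9986
ΔR = 0.9986 − 0.889 = 0.1096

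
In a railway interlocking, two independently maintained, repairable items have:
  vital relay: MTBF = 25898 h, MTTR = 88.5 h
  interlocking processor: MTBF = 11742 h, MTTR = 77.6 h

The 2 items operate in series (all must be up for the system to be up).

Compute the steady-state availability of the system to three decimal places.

0.990

A(vital relay) = MTBF/(MTBF+MTTR) = 25898/(25898+88.5) = 0.996594
A(interlocking processor) = MTBF/(MTBF+MTTR) = 11742/(11742+77.6) = 0.993435
Series availability: 0.996594 × 0.993435 = 0.990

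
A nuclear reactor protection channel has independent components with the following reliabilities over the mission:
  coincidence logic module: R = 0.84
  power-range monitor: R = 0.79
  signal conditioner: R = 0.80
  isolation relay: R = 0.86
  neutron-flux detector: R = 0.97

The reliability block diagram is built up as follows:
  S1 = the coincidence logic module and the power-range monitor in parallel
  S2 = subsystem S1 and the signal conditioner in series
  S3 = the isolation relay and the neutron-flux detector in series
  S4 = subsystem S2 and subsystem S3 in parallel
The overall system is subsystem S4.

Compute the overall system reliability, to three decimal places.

Parallel (coincidence logic module and power-range monitor): 1 − (1 − 0.84000)(1 − 0.79000) = 0.96640
Series ([0.96640] and signal conditioner): 0.96640 × 0.80000 = 0.77312
Series (isolation relay and neutron-flux detector): 0.86000 × 0.97000 = 0.83420
Parallel ([0.77312] and [0.83420]): 1 − (1 − 0.77312)(1 − 0.83420) = 0.962

0.962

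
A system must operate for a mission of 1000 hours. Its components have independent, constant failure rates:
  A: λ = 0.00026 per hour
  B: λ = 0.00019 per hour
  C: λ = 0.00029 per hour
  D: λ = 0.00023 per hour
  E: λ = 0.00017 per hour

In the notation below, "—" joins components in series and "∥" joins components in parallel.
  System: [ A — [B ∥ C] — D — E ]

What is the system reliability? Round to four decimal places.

R(A) = exp(−0.00026 × 1000) = 0.771052
R(B) = exp(−0.00019 × 1000) = 0.826959
R(C) = exp(−0.00029 × 1000) = 0.748264
R(D) = exp(−0.00023 × 1000) = 0.794534
R(E) = exp(−0.00017 × 1000) = 0.843665
Parallel (B and C): 1 − (1 − 0.826959)(1 − 0.748264) = 0.956439
Series (A, [0.956439], D, and E): 0.771052 × 0.956439 × 0.794534 × 0.843665 = 0.4943

0.4943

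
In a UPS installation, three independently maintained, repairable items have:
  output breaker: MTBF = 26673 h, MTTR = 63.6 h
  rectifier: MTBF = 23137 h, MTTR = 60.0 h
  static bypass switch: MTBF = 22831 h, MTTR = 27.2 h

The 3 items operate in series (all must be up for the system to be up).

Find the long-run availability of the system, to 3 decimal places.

0.994

A(output breaker) = MTBF/(MTBF+MTTR) = 26673/(26673+63.6) = 0.997621
A(rectifier) = MTBF/(MTBF+MTTR) = 23137/(23137+60.0) = 0.997413
A(static bypass switch) = MTBF/(MTBF+MTTR) = 22831/(22831+27.2) = 0.998810
Series availability: 0.997621 × 0.997413 × 0.998810 = 0.994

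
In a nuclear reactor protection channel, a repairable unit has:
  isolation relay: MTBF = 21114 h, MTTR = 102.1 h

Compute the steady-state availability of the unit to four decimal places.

A(isolation relay) = MTBF/(MTBF+MTTR) = 21114/(21114+102.1) = 0.9952

0.9952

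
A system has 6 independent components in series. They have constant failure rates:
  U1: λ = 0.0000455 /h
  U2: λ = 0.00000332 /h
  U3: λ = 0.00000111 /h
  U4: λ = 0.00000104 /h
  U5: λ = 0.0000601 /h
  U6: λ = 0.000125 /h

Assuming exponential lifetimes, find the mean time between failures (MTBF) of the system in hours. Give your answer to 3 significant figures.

4240

Series of exponential components: λ_sys = Σ λ_i
λ_sys = 0.0000455 + 0.00000332 + 0.00000111 + 0.00000104 + 0.0000601 + 0.000125 = 2.3607e-04 /h
MTBF = 1 / λ_sys = 4240 h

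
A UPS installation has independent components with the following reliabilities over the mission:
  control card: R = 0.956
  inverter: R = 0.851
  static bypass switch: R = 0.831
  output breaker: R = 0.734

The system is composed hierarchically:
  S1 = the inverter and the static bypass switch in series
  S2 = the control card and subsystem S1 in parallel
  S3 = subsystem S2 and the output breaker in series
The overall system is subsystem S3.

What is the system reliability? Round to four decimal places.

0.7245

Series (inverter and static bypass switch): 0.851000 × 0.831000 = 0.707181
Parallel (control card and [0.707181]): 1 − (1 − 0.956000)(1 − 0.707181) = 0.987116
Series ([0.987116] and output breaker): 0.987116 × 0.734000 = 0.7245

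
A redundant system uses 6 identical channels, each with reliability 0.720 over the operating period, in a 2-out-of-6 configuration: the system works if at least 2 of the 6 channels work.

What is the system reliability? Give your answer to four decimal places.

R = Σ_{i=2}^{6} C(6,i) p^i (1−p)^{6−i} with p = 0.720
C(6,2)·0.720^2·0.280^4 = 0.047796
C(6,3)·0.720^3·0.280^3 = 0.163871
C(6,4)·0.720^4·0.280^2 = 0.316037
C(6,5)·0.720^5·0.280^1 = 0.325066
C(6,6)·0.720^6·0.280^0 = 0.139314
Sum = 0.9921

0.9921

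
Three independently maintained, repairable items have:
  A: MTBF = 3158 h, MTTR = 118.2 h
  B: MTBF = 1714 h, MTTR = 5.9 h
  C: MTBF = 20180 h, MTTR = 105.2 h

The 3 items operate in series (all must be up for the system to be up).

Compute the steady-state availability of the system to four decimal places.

A(A) = MTBF/(MTBF+MTTR) = 3158/(3158+118.2) = 0.963922
A(B) = MTBF/(MTBF+MTTR) = 1714/(1714+5.9) = 0.996570
A(C) = MTBF/(MTBF+MTTR) = 20180/(20180+105.2) = 0.994814
Series availability: 0.963922 × 0.996570 × 0.994814 = 0.9556

0.9556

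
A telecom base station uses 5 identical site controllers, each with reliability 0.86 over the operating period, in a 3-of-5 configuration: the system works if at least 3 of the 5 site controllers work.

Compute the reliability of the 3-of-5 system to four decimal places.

R = Σ_{i=3}^{5} C(5,i) p^i (1−p)^{5−i} with p = 0.86
C(5,3)·0.86^3·0.14^2 = 0.124667
C(5,4)·0.86^4·0.14^1 = 0.382906
C(5,5)·0.86^5·0.14^0 = 0.470427
Sum = 0.9780

0.9780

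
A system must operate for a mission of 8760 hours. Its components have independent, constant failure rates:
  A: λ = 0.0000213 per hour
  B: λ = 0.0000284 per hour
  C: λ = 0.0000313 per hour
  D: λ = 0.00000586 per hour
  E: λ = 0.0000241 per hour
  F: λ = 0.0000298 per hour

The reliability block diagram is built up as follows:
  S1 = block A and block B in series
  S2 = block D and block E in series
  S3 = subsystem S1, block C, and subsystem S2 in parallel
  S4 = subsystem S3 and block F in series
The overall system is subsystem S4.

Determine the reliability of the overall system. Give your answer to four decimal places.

R(A) = exp(−0.0000213 × 8760) = 0.829786
R(B) = exp(−0.0000284 × 8760) = 0.779748
R(C) = exp(−0.0000313 × 8760) = 0.760189
R(D) = exp(−0.00000586 × 8760) = 0.949962
R(E) = exp(−0.0000241 × 8760) = 0.809680
R(F) = exp(−0.0000298 × 8760) = 0.770244
Series (A and B): 0.829786 × 0.779748 = 0.647024
Series (D and E): 0.949962 × 0.809680 = 0.769165
Parallel ([0.647024], C, and [0.769165]): 1 − (1 − 0.647024)(1 − 0.760189)(1 − 0.769165) = 0.980460
Series ([0.980460] and F): 0.980460 × 0.770244 = 0.7552

0.7552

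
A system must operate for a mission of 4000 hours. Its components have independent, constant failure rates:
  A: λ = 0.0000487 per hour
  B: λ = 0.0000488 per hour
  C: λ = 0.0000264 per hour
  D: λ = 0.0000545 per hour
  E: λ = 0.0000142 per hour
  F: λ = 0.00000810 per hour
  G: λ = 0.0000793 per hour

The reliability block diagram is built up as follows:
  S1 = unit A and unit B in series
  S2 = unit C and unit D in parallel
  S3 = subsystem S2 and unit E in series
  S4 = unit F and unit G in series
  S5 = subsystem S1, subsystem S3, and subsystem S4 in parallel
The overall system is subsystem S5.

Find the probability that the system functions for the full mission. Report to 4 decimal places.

0.9930

R(A) = exp(−0.0000487 × 4000) = 0.822999
R(B) = exp(−0.0000488 × 4000) = 0.822670
R(C) = exp(−0.0000264 × 4000) = 0.899784
R(D) = exp(−0.0000545 × 4000) = 0.804125
R(E) = exp(−0.0000142 × 4000) = 0.944783
R(F) = exp(−0.00000810 × 4000) = 0.968119
R(G) = exp(−0.0000793 × 4000) = 0.728185
Series (A and B): 0.822999 × 0.822670 = 0.677057
Parallel (C and D): 1 − (1 − 0.899784)(1 − 0.804125) = 0.980370
Series ([0.980370] and E): 0.980370 × 0.944783 = 0.926237
Series (F and G): 0.968119 × 0.728185 = 0.704970
Parallel ([0.677057], [0.926237], and [0.704970]): 1 − (1 − 0.677057)(1 − 0.926237)(1 − 0.704970) = 0.9930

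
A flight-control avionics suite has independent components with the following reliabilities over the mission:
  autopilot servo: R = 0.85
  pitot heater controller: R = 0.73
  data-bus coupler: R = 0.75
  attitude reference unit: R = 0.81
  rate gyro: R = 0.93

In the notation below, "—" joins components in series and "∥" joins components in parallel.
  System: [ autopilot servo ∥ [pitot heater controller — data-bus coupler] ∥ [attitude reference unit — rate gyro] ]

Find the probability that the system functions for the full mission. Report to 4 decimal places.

0.9833

Series (pitot heater controller and data-bus coupler): 0.730000 × 0.750000 = 0.547500
Series (attitude reference unit and rate gyro): 0.810000 × 0.930000 = 0.753300
Parallel (autopilot servo, [0.547500], and [0.753300]): 1 − (1 − 0.850000)(1 − 0.547500)(1 − 0.753300) = 0.9833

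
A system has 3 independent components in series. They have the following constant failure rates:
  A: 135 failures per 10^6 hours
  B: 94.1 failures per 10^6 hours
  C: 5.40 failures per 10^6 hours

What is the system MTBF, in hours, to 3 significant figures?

4260

Series of exponential components: λ_sys = Σ λ_i
λ_sys = 0.000135 + 0.0000941 + 0.00000540 = 2.3450e-04 /h
MTBF = 1 / λ_sys = 4260 h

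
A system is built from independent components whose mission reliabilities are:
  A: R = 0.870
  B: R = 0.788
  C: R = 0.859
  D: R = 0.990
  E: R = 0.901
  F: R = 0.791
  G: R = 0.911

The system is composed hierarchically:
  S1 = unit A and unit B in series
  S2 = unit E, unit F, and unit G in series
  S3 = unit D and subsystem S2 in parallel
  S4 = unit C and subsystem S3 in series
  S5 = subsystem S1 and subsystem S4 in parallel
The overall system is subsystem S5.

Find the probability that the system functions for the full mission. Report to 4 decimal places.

0.9547

Series (A and B): 0.870000 × 0.788000 = 0.685560
Series (E, F, and G): 0.901000 × 0.791000 × 0.911000 = 0.649262
Parallel (D and [0.649262]): 1 − (1 − 0.990000)(1 − 0.649262) = 0.996493
Series (C and [0.996493]): 0.859000 × 0.996493 = 0.855987
Parallel ([0.685560] and [0.855987]): 1 − (1 − 0.685560)(1 − 0.855987) = 0.9547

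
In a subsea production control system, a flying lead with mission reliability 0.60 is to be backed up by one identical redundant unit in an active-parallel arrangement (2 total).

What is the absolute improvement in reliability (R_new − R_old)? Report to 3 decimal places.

R_before = 0.60
R_after = 1 − (1 − 0.60)^2 = 0.840
ΔR = 0.840 − 0.60 = 0.240

0.240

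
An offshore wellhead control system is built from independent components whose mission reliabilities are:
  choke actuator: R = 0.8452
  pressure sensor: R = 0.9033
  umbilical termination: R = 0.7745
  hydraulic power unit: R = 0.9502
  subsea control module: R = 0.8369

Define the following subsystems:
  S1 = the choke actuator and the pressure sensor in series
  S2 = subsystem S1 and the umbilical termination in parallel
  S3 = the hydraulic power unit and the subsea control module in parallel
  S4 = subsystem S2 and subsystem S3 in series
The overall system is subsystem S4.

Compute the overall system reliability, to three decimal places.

Series (choke actuator and pressure sensor): 0.84520 × 0.90330 = 0.76347
Parallel ([0.76347] and umbilical termination): 1 − (1 − 0.76347)(1 − 0.77450) = 0.94666
Parallel (hydraulic power unit and subsea control module): 1 − (1 − 0.95020)(1 − 0.83690) = 0.99188
Series ([0.94666] and [0.99188]): 0.94666 × 0.99188 = 0.939

0.939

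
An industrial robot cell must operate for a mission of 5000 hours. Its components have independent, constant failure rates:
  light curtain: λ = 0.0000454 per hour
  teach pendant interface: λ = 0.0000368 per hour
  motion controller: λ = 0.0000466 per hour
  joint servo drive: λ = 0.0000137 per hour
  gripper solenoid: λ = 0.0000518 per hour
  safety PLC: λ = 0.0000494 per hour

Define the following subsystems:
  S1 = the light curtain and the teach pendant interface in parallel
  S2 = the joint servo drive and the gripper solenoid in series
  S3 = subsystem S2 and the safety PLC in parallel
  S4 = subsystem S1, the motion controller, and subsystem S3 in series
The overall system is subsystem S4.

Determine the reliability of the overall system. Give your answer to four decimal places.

R(light curtain) = exp(−0.0000454 × 5000) = 0.796921
R(teach pendant interface) = exp(−0.0000368 × 5000) = 0.831936
R(motion controller) = exp(−0.0000466 × 5000) = 0.792154
R(joint servo drive) = exp(−0.0000137 × 5000) = 0.933793
R(gripper solenoid) = exp(−0.0000518 × 5000) = 0.771823
R(safety PLC) = exp(−0.0000494 × 5000) = 0.781141
Parallel (light curtain and teach pendant interface): 1 − (1 − 0.796921)(1 − 0.831936) = 0.965870
Series (joint servo drive and gripper solenoid): 0.933793 × 0.771823 = 0.720723
Parallel ([0.720723] and safety PLC): 1 − (1 − 0.720723)(1 − 0.781141) = 0.938878
Series ([0.965870], motion controller, and [0.938878]): 0.965870 × 0.792154 × 0.938878 = 0.7184

0.7184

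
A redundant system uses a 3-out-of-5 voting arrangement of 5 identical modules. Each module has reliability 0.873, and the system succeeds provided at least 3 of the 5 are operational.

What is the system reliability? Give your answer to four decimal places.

R = Σ_{i=3}^{5} C(5,i) p^i (1−p)^{5−i} with p = 0.873
C(5,3)·0.873^3·0.127^2 = 0.107312
C(5,4)·0.873^4·0.127^1 = 0.368834
C(5,5)·0.873^5·0.127^0 = 0.507074
Sum = 0.9832

0.9832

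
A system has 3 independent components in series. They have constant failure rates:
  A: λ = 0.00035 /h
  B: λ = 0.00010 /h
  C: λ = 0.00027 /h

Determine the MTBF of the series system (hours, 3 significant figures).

Series of exponential components: λ_sys = Σ λ_i
λ_sys = 0.00035 + 0.00010 + 0.00027 = 7.2000e-04 /h
MTBF = 1 / λ_sys = 1390 h

1390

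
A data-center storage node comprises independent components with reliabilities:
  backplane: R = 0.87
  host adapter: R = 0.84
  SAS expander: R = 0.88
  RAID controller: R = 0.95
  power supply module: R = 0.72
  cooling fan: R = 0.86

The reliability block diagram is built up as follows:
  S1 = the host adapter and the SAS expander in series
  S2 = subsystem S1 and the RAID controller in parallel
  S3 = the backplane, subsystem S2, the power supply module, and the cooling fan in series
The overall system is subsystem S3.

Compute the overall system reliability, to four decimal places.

Series (host adapter and SAS expander): 0.840000 × 0.880000 = 0.739200
Parallel ([0.739200] and RAID controller): 1 − (1 − 0.739200)(1 − 0.950000) = 0.986960
Series (backplane, [0.986960], power supply module, and cooling fan): 0.870000 × 0.986960 × 0.720000 × 0.860000 = 0.5317

0.5317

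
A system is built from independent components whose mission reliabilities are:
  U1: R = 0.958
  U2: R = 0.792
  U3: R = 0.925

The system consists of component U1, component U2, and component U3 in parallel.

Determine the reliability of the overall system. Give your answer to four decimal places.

0.9993

Parallel (U1, U2, and U3): 1 − (1 − 0.958000)(1 − 0.792000)(1 − 0.925000) = 0.9993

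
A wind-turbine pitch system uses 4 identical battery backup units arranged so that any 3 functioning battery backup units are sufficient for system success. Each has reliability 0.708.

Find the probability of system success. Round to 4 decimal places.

R = Σ_{i=3}^{4} C(4,i) p^i (1−p)^{4−i} with p = 0.708
C(4,3)·0.708^3·0.292^1 = 0.414517
C(4,4)·0.708^4·0.292^0 = 0.251266
Sum = 0.6658

0.6658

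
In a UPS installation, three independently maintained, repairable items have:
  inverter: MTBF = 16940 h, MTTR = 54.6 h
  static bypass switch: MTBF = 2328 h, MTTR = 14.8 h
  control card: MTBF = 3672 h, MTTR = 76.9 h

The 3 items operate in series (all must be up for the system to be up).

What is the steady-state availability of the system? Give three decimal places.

A(inverter) = MTBF/(MTBF+MTTR) = 16940/(16940+54.6) = 0.996787
A(static bypass switch) = MTBF/(MTBF+MTTR) = 2328/(2328+14.8) = 0.993683
A(control card) = MTBF/(MTBF+MTTR) = 3672/(3672+76.9) = 0.979487
Series availability: 0.996787 × 0.993683 × 0.979487 = 0.970

0.970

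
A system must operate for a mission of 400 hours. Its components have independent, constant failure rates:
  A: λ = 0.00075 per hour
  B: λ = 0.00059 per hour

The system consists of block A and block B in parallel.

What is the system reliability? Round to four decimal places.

0.9455

R(A) = exp(−0.00075 × 400) = 0.740818
R(B) = exp(−0.00059 × 400) = 0.789781
Parallel (A and B): 1 − (1 − 0.740818)(1 − 0.789781) = 0.9455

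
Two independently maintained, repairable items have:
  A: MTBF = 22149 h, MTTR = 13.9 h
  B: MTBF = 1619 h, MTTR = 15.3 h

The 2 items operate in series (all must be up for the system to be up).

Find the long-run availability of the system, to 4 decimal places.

0.9900

A(A) = MTBF/(MTBF+MTTR) = 22149/(22149+13.9) = 0.999373
A(B) = MTBF/(MTBF+MTTR) = 1619/(1619+15.3) = 0.990638
Series availability: 0.999373 × 0.990638 = 0.9900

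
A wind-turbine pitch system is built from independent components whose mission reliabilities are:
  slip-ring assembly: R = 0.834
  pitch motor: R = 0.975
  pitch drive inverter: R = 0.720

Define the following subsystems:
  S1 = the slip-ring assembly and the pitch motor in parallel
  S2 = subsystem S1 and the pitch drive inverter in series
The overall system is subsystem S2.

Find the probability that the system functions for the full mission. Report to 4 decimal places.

Parallel (slip-ring assembly and pitch motor): 1 − (1 − 0.834000)(1 − 0.975000) = 0.995850
Series ([0.995850] and pitch drive inverter): 0.995850 × 0.720000 = 0.7170

0.7170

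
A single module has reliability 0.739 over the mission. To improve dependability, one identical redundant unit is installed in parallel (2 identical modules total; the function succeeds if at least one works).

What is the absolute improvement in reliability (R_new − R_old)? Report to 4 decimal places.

R_before = 0.739
R_after = 1 − (1 − 0.739)^2 = 0.9319
ΔR = 0.9319 − 0.739 = 0.1929

0.1929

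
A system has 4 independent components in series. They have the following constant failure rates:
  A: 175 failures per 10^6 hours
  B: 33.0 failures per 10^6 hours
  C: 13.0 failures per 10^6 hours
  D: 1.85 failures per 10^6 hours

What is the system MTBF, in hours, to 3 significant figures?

4490

Series of exponential components: λ_sys = Σ λ_i
λ_sys = 0.000175 + 0.0000330 + 0.0000130 + 0.00000185 = 2.2285e-04 /h
MTBF = 1 / λ_sys = 4490 h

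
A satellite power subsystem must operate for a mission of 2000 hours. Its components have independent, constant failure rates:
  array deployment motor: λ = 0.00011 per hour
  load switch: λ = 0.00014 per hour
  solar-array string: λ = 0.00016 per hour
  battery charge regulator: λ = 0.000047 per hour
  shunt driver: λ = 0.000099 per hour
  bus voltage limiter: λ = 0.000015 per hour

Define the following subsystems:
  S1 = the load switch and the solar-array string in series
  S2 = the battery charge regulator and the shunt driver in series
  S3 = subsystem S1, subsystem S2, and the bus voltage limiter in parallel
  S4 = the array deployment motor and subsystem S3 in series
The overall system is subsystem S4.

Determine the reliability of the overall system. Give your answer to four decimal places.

0.7998

R(array deployment motor) = exp(−0.00011 × 2000) = 0.802519
R(load switch) = exp(−0.00014 × 2000) = 0.755784
R(solar-array string) = exp(−0.00016 × 2000) = 0.726149
R(battery charge regulator) = exp(−0.000047 × 2000) = 0.910283
R(shunt driver) = exp(−0.000099 × 2000) = 0.820370
R(bus voltage limiter) = exp(−0.000015 × 2000) = 0.970446
Series (load switch and solar-array string): 0.755784 × 0.726149 = 0.548812
Series (battery charge regulator and shunt driver): 0.910283 × 0.820370 = 0.746769
Parallel ([0.548812], [0.746769], and bus voltage limiter): 1 − (1 − 0.548812)(1 − 0.746769)(1 − 0.970446) = 0.996623
Series (array deployment motor and [0.996623]): 0.802519 × 0.996623 = 0.7998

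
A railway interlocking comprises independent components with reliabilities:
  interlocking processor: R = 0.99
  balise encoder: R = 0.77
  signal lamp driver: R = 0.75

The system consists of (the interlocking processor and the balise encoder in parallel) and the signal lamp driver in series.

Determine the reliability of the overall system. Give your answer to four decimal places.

0.7483

Parallel (interlocking processor and balise encoder): 1 − (1 − 0.990000)(1 − 0.770000) = 0.997700
Series ([0.997700] and signal lamp driver): 0.997700 × 0.750000 = 0.7483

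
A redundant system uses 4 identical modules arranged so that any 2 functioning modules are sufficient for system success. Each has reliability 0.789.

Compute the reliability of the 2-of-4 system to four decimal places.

0.9684

R = Σ_{i=2}^{4} C(4,i) p^i (1−p)^{4−i} with p = 0.789
C(4,2)·0.789^2·0.211^2 = 0.166292
C(4,3)·0.789^3·0.211^1 = 0.414547
C(4,4)·0.789^4·0.211^0 = 0.387532
Sum = 0.9684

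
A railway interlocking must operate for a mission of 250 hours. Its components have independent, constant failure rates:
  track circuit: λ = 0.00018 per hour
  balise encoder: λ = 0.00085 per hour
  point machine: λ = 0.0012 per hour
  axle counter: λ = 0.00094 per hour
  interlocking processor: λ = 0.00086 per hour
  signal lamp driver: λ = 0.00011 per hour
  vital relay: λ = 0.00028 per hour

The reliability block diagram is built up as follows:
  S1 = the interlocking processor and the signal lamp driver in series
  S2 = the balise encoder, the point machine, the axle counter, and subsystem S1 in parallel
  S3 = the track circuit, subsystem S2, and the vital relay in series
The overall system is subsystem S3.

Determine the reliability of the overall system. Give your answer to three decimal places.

R(track circuit) = exp(−0.00018 × 250) = 0.95600
R(balise encoder) = exp(−0.00085 × 250) = 0.80856
R(point machine) = exp(−0.0012 × 250) = 0.74082
R(axle counter) = exp(−0.00094 × 250) = 0.79057
R(interlocking processor) = exp(−0.00086 × 250) = 0.80654
R(signal lamp driver) = exp(−0.00011 × 250) = 0.97287
R(vital relay) = exp(−0.00028 × 250) = 0.93239
Series (interlocking processor and signal lamp driver): 0.80654 × 0.97287 = 0.78466
Parallel (balise encoder, point machine, axle counter, and [0.78466]): 1 − (1 − 0.80856)(1 − 0.74082)(1 − 0.79057)(1 − 0.78466) = 0.99776
Series (track circuit, [0.99776], and vital relay): 0.95600 × 0.99776 × 0.93239 = 0.889

0.889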